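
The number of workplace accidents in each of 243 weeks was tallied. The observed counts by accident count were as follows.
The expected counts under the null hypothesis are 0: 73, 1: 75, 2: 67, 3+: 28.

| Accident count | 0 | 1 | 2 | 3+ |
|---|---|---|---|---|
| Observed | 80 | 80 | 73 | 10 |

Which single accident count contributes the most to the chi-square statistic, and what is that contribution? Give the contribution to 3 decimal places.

3+, 11.571

cat         O        E   (O−E)²/E
0          80       73     0.6712
1          80       75     0.3333
2          73       67     0.5373
3+         10       28    11.5714
The largest term is for 3+: 11.571.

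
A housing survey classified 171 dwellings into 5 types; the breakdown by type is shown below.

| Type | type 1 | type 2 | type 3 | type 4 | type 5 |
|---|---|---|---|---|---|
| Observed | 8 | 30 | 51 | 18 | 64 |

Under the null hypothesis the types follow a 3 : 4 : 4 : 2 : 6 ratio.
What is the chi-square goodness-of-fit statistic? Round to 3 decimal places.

22.472

Ratio total = 19. Expected counts: 171×3/19 = 27, 171×4/19 = 36, 171×4/19 = 36, 171×2/19 = 18, 171×6/19 = 54.
type 1: (8 − 27)²/27 = 361/27 = 13.3704
type 2: (30 − 36)²/36 = 36/36 = 1.0000
type 3: (51 − 36)²/36 = 225/36 = 6.2500
type 4: (18 − 18)²/18 = 0/18 = 0.0000
type 5: (64 − 54)²/54 = 100/54 = 1.8519
Sum = 22.472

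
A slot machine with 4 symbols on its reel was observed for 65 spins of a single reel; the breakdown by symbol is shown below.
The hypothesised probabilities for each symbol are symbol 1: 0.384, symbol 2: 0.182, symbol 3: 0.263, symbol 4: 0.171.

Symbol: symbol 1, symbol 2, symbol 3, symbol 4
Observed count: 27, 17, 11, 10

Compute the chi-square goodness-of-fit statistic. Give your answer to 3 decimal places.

Expected counts E_i = n·p_i: 65×0.384 = 24.96, 65×0.182 = 11.83, 65×0.263 = 17.095, 65×0.171 = 11.115.
symbol 1: (27 − 24.96)²/24.96 = 4.1616/24.96 = 0.1667
symbol 2: (17 − 11.83)²/11.83 = 26.7289/11.83 = 2.2594
symbol 3: (11 − 17.095)²/17.095 = 37.149025/17.095 = 2.1731
symbol 4: (10 − 11.115)²/11.115 = 1.243225/11.115 = 0.1119
Sum = 4.711

4.711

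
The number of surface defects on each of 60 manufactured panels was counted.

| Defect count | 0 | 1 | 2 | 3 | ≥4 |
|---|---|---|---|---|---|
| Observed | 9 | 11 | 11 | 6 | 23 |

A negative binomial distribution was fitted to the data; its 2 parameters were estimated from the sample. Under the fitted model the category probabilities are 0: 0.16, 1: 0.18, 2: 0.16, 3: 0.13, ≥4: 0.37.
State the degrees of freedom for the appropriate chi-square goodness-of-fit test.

There are k = 5 categories and 2 parameters estimated from the data, so df = 5 − 1 − 2 = 2.

2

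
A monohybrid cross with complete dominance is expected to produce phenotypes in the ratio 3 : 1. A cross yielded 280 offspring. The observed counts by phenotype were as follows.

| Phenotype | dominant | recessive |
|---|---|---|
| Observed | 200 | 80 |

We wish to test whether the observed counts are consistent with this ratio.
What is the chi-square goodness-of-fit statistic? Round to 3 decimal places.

Ratio total = 4. Expected counts: 280×3/4 = 210, 280×1/4 = 70.
cat            O        E   (O−E)²/E
dominant     200      210     0.4762
recessive     80       70     1.4286
Sum = 1.905

1.905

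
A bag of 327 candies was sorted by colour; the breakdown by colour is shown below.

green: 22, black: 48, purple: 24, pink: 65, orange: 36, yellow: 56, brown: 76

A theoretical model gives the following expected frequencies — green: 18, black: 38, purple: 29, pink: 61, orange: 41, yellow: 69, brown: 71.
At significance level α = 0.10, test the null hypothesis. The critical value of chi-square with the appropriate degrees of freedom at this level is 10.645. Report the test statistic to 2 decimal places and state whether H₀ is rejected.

green: (22 − 18)²/18 = 16/18 = 0.889
black: (48 − 38)²/38 = 100/38 = 2.632
purple: (24 − 29)²/29 = 25/29 = 0.862
pink: (65 − 61)²/61 = 16/61 = 0.262
orange: (36 − 41)²/41 = 25/41 = 0.610
yellow: (56 − 69)²/69 = 169/69 = 2.449
brown: (76 − 71)²/71 = 25/71 = 0.352
Sum = 8.06
df = 6. Since 8.06 < 10.645, we do not reject H₀.

8.06; do not reject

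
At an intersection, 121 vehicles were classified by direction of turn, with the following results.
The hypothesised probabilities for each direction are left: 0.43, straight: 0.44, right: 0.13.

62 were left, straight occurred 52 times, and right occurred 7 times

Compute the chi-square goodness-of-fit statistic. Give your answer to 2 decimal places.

Expected counts E_i = n·p_i: 121×0.43 = 52.03, 121×0.44 = 53.24, 121×0.13 = 15.73.
left: (62 − 52.03)²/52.03 = 99.4009/52.03 = 1.910
straight: (52 − 53.24)²/53.24 = 1.5376/53.24 = 0.029
right: (7 − 15.73)²/15.73 = 76.2129/15.73 = 4.845
Sum = 6.78

6.78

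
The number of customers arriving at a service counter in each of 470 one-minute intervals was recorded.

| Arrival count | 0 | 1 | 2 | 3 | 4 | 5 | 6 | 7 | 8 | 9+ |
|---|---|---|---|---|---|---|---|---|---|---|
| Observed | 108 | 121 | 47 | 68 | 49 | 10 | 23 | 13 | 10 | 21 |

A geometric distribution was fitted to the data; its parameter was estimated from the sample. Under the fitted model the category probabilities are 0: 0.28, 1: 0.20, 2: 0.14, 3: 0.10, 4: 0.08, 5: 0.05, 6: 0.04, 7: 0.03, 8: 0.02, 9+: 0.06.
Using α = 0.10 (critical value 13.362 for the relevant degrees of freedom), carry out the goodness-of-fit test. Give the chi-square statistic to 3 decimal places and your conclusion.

40.854; reject

Expected counts E_i = n·p_i: 470×0.28 = 131.6, 470×0.20 = 94, 470×0.14 = 65.8, 470×0.10 = 47, 470×0.08 = 37.6, 470×0.05 = 23.5, 470×0.04 = 18.8, 470×0.03 = 14.1, 470×0.02 = 9.4, 470×0.06 = 28.2.
χ² = (108−131.6)²/131.6 + (121−94)²/94 + (47−65.8)²/65.8 + (68−47)²/47 + (49−37.6)²/37.6 + (10−23.5)²/23.5 + (23−18.8)²/18.8 + (13−14.1)²/14.1 + (10−9.4)²/9.4 + (21−28.2)²/28.2
   = 4.2322 + 7.7553 + 5.3714 + 9.3830 + 3.4564 + 7.7553 + 0.9383 + 0.0858 + 0.0383 + 1.8383
Sum = 40.854
df = 8. Since 40.854 > 13.362, we reject H₀.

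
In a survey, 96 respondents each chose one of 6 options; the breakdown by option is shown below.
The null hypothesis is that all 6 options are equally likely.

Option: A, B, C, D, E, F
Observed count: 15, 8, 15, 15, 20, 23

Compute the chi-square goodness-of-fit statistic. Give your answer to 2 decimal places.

8.25

Under H₀ each category has probability 1/6, so each expected count is 96/6 = 16.
A: (15 − 16)²/16 = 1/16 = 0.063
B: (8 − 16)²/16 = 64/16 = 4.000
C: (15 − 16)²/16 = 1/16 = 0.063
D: (15 − 16)²/16 = 1/16 = 0.063
E: (20 − 16)²/16 = 16/16 = 1.000
F: (23 − 16)²/16 = 49/16 = 3.063
Sum = 8.25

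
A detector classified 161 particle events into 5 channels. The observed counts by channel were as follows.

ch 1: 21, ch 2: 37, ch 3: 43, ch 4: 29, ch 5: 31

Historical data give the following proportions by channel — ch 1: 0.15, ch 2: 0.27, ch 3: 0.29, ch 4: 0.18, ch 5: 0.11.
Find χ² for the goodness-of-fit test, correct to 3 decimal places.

11.639

Expected counts E_i = n·p_i: 161×0.15 = 24.15, 161×0.27 = 43.47, 161×0.29 = 46.69, 161×0.18 = 28.98, 161×0.11 = 17.71.
χ² = (21−24.15)²/24.15 + (37−43.47)²/43.47 + (43−46.69)²/46.69 + (29−28.98)²/28.98 + (31−17.71)²/17.71
   = 0.4109 + 0.9630 + 0.2916 + 0.0000 + 9.9731
Sum = 11.639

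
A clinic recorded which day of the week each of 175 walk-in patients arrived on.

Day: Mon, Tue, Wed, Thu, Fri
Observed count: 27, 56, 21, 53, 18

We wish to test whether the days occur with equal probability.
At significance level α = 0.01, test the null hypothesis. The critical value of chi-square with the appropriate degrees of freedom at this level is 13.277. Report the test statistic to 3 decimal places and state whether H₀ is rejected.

37.543; reject

Under H₀ each category has probability 1/5, so each expected count is 175/5 = 35.
Mon: (27 − 35)²/35 = 64/35 = 1.8286
Tue: (56 − 35)²/35 = 441/35 = 12.6000
Wed: (21 − 35)²/35 = 196/35 = 5.6000
Thu: (53 − 35)²/35 = 324/35 = 9.2571
Fri: (18 − 35)²/35 = 289/35 = 8.2571
Sum = 37.543
df = 4. Since 37.543 > 13.277, we reject H₀.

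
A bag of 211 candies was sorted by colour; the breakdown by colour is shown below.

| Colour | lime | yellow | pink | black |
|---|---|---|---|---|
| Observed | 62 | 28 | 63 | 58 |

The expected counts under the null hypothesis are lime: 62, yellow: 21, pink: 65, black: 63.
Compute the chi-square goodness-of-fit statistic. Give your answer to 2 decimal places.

χ² = (62−62)²/62 + (28−21)²/21 + (63−65)²/65 + (58−63)²/63
   = 0.000 + 2.333 + 0.062 + 0.397
Sum = 2.79

2.79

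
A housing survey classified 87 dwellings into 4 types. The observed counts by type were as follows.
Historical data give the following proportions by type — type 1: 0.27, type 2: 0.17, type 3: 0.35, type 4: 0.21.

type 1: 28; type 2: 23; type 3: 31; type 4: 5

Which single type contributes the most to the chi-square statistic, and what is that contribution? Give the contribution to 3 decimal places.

type 4, 9.638

Expected counts E_i = n·p_i: 87×0.27 = 23.49, 87×0.17 = 14.79, 87×0.35 = 30.45, 87×0.21 = 18.27.
cat         O        E   (O−E)²/E
type 1     28    23.49     0.8659
type 2     23    14.79     4.5574
type 3     31    30.45     0.0099
type 4      5    18.27     9.6384
The largest term is for type 4: 9.638.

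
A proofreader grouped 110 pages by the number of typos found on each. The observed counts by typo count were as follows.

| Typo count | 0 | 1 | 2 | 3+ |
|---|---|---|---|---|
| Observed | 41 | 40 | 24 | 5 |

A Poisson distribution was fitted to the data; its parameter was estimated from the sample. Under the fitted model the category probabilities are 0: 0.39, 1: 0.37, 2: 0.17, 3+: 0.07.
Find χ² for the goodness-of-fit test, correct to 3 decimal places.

2.545

Expected counts E_i = n·p_i: 110×0.39 = 42.9, 110×0.37 = 40.7, 110×0.17 = 18.7, 110×0.07 = 7.7.
cat         O        E   (O−E)²/E
0          41     42.9     0.0841
1          40     40.7     0.0120
2          24     18.7     1.5021
3+          5      7.7     0.9468
Sum = 2.545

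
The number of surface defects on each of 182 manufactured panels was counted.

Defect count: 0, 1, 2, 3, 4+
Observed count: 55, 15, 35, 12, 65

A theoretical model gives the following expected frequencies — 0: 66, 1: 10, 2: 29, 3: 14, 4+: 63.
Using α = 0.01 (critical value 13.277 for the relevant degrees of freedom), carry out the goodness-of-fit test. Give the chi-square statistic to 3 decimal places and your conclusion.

5.924; do not reject

cat         O        E   (O−E)²/E
0          55       66     1.8333
1          15       10     2.5000
2          35       29     1.2414
3          12       14     0.2857
4+         65       63     0.0635
Sum = 5.924
df = 4. Since 5.924 < 13.277, we do not reject H₀.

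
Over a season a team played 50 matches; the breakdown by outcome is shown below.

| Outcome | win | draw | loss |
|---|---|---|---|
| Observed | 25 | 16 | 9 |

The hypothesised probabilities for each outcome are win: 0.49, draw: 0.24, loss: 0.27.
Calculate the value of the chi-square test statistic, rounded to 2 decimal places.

Expected counts E_i = n·p_i: 50×0.49 = 24.5, 50×0.24 = 12, 50×0.27 = 13.5.
χ² = (25−24.5)²/24.5 + (16−12)²/12 + (9−13.5)²/13.5
   = 0.010 + 1.333 + 1.500
Sum = 2.84

2.84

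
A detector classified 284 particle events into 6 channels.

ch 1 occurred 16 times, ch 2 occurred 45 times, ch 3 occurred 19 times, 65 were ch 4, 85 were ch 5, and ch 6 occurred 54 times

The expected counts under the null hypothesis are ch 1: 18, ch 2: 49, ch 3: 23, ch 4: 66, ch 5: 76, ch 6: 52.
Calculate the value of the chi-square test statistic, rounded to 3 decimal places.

ch 1: (16 − 18)²/18 = 4/18 = 0.2222
ch 2: (45 − 49)²/49 = 16/49 = 0.3265
ch 3: (19 − 23)²/23 = 16/23 = 0.6957
ch 4: (65 − 66)²/66 = 1/66 = 0.0152
ch 5: (85 − 76)²/76 = 81/76 = 1.0658
ch 6: (54 − 52)²/52 = 4/52 = 0.0769
Sum = 2.402

2.402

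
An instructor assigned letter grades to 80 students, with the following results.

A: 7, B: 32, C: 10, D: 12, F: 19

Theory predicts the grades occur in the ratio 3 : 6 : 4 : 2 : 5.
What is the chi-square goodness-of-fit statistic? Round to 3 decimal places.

Ratio total = 20. Expected counts: 80×3/20 = 12, 80×6/20 = 24, 80×4/20 = 16, 80×2/20 = 8, 80×5/20 = 20.
cat         O        E   (O−E)²/E
A           7       12     2.0833
B          32       24     2.6667
C          10       16     2.2500
D          12        8     2.0000
F          19       20     0.0500
Sum = 9.050

9.050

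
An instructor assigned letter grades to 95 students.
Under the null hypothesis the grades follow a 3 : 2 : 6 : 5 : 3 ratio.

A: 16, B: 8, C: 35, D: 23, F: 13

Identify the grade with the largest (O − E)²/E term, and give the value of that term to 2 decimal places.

C, 0.83

Ratio total = 19. Expected counts: 95×3/19 = 15, 95×2/19 = 10, 95×6/19 = 30, 95×5/19 = 25, 95×3/19 = 15.
χ² = (16−15)²/15 + (8−10)²/10 + (35−30)²/30 + (23−25)²/25 + (13−15)²/15
   = 0.067 + 0.400 + 0.833 + 0.160 + 0.267
The largest term is for C: 0.83.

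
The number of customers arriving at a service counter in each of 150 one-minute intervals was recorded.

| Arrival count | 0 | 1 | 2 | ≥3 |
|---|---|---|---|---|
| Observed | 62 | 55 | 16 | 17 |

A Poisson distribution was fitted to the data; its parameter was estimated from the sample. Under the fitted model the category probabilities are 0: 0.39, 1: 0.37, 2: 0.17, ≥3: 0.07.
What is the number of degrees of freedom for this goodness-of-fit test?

There are k = 4 categories and 1 parameter estimated from the data, so df = 4 − 1 − 1 = 2.

2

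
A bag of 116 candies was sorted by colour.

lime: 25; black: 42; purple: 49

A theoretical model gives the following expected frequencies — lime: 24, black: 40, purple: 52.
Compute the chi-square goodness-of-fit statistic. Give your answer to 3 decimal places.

0.315

lime: (25 − 24)²/24 = 1/24 = 0.0417
black: (42 − 40)²/40 = 4/40 = 0.1000
purple: (49 − 52)²/52 = 9/52 = 0.1731
Sum = 0.315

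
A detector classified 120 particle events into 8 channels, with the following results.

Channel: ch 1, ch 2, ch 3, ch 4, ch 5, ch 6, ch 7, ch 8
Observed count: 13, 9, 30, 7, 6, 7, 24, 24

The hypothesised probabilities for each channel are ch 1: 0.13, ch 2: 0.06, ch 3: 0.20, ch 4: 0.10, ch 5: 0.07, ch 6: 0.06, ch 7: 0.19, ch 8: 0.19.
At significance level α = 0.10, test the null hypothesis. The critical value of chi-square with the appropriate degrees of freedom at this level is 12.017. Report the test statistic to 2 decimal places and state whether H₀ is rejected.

Expected counts E_i = n·p_i: 120×0.13 = 15.6, 120×0.06 = 7.2, 120×0.20 = 24, 120×0.10 = 12, 120×0.07 = 8.4, 120×0.06 = 7.2, 120×0.19 = 22.8, 120×0.19 = 22.8.
ch 1: (13 − 15.6)²/15.6 = 6.76/15.6 = 0.433
ch 2: (9 − 7.2)²/7.2 = 3.24/7.2 = 0.450
ch 3: (30 − 24)²/24 = 36/24 = 1.500
ch 4: (7 − 12)²/12 = 25/12 = 2.083
ch 5: (6 − 8.4)²/8.4 = 5.76/8.4 = 0.686
ch 6: (7 − 7.2)²/7.2 = 0.04/7.2 = 0.006
ch 7: (24 − 22.8)²/22.8 = 1.44/22.8 = 0.063
ch 8: (24 − 22.8)²/22.8 = 1.44/22.8 = 0.063
Sum = 5.28
df = 7. Since 5.28 < 12.017, we do not reject H₀.

5.28; do not reject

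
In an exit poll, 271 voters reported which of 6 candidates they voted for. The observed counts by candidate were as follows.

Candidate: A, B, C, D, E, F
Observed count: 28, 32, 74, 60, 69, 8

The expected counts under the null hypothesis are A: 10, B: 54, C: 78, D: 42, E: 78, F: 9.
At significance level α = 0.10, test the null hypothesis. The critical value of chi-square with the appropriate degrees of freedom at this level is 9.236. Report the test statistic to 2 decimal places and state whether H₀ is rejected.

50.43; reject

χ² = (28−10)²/10 + (32−54)²/54 + (74−78)²/78 + (60−42)²/42 + (69−78)²/78 + (8−9)²/9
   = 32.400 + 8.963 + 0.205 + 7.714 + 1.038 + 0.111
Sum = 50.43
df = 5. Since 50.43 > 9.236, we reject H₀.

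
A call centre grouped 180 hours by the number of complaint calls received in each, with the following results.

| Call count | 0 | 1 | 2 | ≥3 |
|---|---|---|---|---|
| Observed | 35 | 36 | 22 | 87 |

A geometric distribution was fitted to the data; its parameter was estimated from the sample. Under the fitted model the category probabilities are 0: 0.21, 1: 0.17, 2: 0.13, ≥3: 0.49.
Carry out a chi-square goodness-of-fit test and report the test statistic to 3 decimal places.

1.260

Expected counts E_i = n·p_i: 180×0.21 = 37.8, 180×0.17 = 30.6, 180×0.13 = 23.4, 180×0.49 = 88.2.
0: (35 − 37.8)²/37.8 = 7.84/37.8 = 0.2074
1: (36 − 30.6)²/30.6 = 29.16/30.6 = 0.9529
2: (22 − 23.4)²/23.4 = 1.96/23.4 = 0.0838
≥3: (87 − 88.2)²/88.2 = 1.44/88.2 = 0.0163
Sum = 1.260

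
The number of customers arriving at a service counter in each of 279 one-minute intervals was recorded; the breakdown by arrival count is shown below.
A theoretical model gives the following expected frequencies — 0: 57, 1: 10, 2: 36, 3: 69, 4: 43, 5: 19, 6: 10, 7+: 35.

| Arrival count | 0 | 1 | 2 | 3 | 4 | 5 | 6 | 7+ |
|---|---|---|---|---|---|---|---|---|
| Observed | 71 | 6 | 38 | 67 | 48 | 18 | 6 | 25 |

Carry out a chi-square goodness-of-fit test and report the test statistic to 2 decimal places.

10.30

cat         O        E   (O−E)²/E
0          71       57      3.439
1           6       10      1.600
2          38       36      0.111
3          67       69      0.058
4          48       43      0.581
5          18       19      0.053
6           6       10      1.600
7+         25       35      2.857
Sum = 10.30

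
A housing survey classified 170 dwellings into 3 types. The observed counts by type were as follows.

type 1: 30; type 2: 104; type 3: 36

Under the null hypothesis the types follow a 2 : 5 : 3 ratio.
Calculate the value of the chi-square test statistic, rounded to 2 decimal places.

Ratio total = 10. Expected counts: 170×2/10 = 34, 170×5/10 = 85, 170×3/10 = 51.
type 1: (30 − 34)²/34 = 16/34 = 0.471
type 2: (104 − 85)²/85 = 361/85 = 4.247
type 3: (36 − 51)²/51 = 225/51 = 4.412
Sum = 9.13

9.13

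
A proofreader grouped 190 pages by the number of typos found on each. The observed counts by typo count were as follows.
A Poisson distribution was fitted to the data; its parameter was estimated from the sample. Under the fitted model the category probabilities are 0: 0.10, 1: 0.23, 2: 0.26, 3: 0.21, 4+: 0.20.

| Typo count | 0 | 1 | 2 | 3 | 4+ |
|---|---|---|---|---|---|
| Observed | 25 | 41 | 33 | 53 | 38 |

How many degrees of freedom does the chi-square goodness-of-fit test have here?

3

There are k = 5 categories and 1 parameter estimated from the data, so df = 5 − 1 − 1 = 3.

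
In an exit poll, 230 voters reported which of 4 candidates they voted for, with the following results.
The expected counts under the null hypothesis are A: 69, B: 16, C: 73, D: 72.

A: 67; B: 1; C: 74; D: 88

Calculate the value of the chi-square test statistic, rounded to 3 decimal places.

χ² = (67−69)²/69 + (1−16)²/16 + (74−73)²/73 + (88−72)²/72
   = 0.0580 + 14.0625 + 0.0137 + 3.5556
Sum = 17.690

17.690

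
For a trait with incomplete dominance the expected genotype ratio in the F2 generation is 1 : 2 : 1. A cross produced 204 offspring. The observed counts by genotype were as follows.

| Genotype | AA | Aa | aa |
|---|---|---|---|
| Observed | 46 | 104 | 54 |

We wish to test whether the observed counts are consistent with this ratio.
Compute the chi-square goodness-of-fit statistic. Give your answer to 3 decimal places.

0.706

Ratio total = 4. Expected counts: 204×1/4 = 51, 204×2/4 = 102, 204×1/4 = 51.
χ² = (46−51)²/51 + (104−102)²/102 + (54−51)²/51
   = 0.4902 + 0.0392 + 0.1765
Sum = 0.706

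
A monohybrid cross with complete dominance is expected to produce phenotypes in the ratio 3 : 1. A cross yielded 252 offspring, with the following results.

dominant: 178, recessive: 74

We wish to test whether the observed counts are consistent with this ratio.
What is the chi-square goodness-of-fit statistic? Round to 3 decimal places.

Ratio total = 4. Expected counts: 252×3/4 = 189, 252×1/4 = 63.
cat            O        E   (O−E)²/E
dominant     178      189     0.6402
recessive     74       63     1.9206
Sum = 2.561

2.561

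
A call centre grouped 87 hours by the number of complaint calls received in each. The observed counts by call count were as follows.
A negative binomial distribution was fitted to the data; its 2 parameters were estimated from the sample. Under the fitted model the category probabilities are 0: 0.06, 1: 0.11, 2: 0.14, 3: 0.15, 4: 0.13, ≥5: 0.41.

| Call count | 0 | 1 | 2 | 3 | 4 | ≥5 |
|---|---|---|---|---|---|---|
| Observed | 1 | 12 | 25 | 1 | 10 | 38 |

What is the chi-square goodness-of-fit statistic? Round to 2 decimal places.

28.95

Expected counts E_i = n·p_i: 87×0.06 = 5.22, 87×0.11 = 9.57, 87×0.14 = 12.18, 87×0.15 = 13.05, 87×0.13 = 11.31, 87×0.41 = 35.67.
cat         O        E   (O−E)²/E
0           1     5.22      3.412
1          12     9.57      0.617
2          25    12.18     13.494
3           1    13.05     11.127
4          10    11.31      0.152
≥5         38    35.67      0.152
Sum = 28.95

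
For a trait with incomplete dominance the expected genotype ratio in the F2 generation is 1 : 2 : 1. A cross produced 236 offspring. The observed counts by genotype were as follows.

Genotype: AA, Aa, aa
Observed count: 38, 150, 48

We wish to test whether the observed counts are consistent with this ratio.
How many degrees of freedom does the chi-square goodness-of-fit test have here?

There are k = 3 categories and no parameters were estimated from the data, so df = 3 − 1 = 2.

2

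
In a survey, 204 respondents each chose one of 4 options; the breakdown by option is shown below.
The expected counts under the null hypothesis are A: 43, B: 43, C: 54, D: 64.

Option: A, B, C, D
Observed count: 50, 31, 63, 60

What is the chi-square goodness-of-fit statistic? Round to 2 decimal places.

χ² = (50−43)²/43 + (31−43)²/43 + (63−54)²/54 + (60−64)²/64
   = 1.140 + 3.349 + 1.500 + 0.250
Sum = 6.24

6.24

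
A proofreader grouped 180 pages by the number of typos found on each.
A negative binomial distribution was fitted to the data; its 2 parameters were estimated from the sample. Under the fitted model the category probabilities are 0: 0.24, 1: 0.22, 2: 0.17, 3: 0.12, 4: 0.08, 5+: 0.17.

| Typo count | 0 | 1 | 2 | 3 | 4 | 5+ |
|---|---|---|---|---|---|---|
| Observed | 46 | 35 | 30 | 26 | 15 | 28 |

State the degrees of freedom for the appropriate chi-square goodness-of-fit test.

3

There are k = 6 categories and 2 parameters estimated from the data, so df = 6 − 1 − 2 = 3.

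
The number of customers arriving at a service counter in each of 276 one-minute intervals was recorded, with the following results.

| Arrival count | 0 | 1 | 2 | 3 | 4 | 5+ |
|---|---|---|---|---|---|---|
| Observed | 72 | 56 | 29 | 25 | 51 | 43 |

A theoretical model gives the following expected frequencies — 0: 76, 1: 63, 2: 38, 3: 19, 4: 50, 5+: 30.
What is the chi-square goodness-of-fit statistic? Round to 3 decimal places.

10.668

χ² = (72−76)²/76 + (56−63)²/63 + (29−38)²/38 + (25−19)²/19 + (51−50)²/50 + (43−30)²/30
   = 0.2105 + 0.7778 + 2.1316 + 1.8947 + 0.0200 + 5.6333
Sum = 10.668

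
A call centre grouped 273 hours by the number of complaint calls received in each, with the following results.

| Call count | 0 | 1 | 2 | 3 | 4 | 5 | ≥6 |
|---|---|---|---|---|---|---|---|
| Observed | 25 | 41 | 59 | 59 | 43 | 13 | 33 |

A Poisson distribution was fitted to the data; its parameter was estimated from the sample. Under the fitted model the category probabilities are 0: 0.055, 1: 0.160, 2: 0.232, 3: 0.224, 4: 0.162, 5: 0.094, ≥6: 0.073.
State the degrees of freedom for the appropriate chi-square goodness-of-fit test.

There are k = 7 categories and 1 parameter estimated from the data, so df = 7 − 1 − 1 = 5.

5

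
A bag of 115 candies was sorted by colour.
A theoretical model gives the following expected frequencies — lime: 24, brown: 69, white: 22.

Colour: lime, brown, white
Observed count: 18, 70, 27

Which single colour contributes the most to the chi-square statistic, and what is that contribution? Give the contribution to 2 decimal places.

cat         O        E   (O−E)²/E
lime       18       24      1.500
brown      70       69      0.014
white      27       22      1.136
The largest term is for lime: 1.50.

lime, 1.50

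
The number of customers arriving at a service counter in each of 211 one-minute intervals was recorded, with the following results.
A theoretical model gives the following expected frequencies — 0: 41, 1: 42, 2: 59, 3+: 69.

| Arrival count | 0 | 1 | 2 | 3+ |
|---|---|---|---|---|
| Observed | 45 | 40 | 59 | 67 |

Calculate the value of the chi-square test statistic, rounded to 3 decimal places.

cat         O        E   (O−E)²/E
0          45       41     0.3902
1          40       42     0.0952
2          59       59     0.0000
3+         67       69     0.0580
Sum = 0.543

0.543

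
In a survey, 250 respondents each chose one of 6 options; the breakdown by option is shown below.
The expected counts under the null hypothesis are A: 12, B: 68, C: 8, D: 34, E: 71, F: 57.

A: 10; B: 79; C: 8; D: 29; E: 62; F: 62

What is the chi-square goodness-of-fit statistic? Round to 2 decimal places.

A: (10 − 12)²/12 = 4/12 = 0.333
B: (79 − 68)²/68 = 121/68 = 1.779
C: (8 − 8)²/8 = 0/8 = 0.000
D: (29 − 34)²/34 = 25/34 = 0.735
E: (62 − 71)²/71 = 81/71 = 1.141
F: (62 − 57)²/57 = 25/57 = 0.439
Sum = 4.43

4.43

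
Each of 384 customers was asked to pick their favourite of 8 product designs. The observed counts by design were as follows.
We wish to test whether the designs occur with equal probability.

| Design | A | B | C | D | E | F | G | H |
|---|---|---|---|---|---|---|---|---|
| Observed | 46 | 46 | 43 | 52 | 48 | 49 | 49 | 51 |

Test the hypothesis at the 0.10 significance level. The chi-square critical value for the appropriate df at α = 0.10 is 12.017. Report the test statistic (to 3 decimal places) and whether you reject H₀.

1.250; do not reject

Expected count for each of the 8 categories: 384/8 = 48.
cat         O        E   (O−E)²/E
A          46       48     0.0833
B          46       48     0.0833
C          43       48     0.5208
D          52       48     0.3333
E          48       48     0.0000
F          49       48     0.0208
G          49       48     0.0208
H          51       48     0.1875
Sum = 1.250
df = 7. Since 1.250 < 12.017, we do not reject H₀.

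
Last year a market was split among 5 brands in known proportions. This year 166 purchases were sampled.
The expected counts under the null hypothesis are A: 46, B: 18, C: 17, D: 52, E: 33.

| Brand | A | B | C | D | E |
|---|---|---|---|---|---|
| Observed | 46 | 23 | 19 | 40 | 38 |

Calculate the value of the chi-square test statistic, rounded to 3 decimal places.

5.151

χ² = (46−46)²/46 + (23−18)²/18 + (19−17)²/17 + (40−52)²/52 + (38−33)²/33
   = 0.0000 + 1.3889 + 0.2353 + 2.7692 + 0.7576
Sum = 5.151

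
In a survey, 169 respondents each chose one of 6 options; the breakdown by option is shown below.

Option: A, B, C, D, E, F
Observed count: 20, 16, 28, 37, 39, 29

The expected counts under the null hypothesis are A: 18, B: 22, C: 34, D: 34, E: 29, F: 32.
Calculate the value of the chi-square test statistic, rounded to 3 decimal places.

6.912

A: (20 − 18)²/18 = 4/18 = 0.2222
B: (16 − 22)²/22 = 36/22 = 1.6364
C: (28 − 34)²/34 = 36/34 = 1.0588
D: (37 − 34)²/34 = 9/34 = 0.2647
E: (39 − 29)²/29 = 100/29 = 3.4483
F: (29 − 32)²/32 = 9/32 = 0.2813
Sum = 6.912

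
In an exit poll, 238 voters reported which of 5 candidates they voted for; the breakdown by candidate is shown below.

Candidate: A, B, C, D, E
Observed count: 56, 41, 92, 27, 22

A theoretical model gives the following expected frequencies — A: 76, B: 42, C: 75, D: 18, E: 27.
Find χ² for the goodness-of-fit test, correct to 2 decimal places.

14.57

χ² = (56−76)²/76 + (41−42)²/42 + (92−75)²/75 + (27−18)²/18 + (22−27)²/27
   = 5.263 + 0.024 + 3.853 + 4.500 + 0.926
Sum = 14.57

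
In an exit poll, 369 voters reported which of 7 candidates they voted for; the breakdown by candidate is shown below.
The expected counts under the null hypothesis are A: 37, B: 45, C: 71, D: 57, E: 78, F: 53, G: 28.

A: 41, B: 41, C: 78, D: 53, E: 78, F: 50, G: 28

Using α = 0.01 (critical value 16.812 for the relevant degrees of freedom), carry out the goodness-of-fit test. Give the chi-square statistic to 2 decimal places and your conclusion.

χ² = (41−37)²/37 + (41−45)²/45 + (78−71)²/71 + (53−57)²/57 + (78−78)²/78 + (50−53)²/53 + (28−28)²/28
   = 0.432 + 0.356 + 0.690 + 0.281 + 0.000 + 0.170 + 0.000
Sum = 1.93
df = 6. Since 1.93 < 16.812, we do not reject H₀.

1.93; do not reject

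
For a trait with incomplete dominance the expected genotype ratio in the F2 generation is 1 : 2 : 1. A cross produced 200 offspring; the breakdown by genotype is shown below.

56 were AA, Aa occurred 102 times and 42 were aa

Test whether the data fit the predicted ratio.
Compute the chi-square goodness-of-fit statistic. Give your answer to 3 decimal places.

Ratio total = 4. Expected counts: 200×1/4 = 50, 200×2/4 = 100, 200×1/4 = 50.
AA: (56 − 50)²/50 = 36/50 = 0.7200
Aa: (102 − 100)²/100 = 4/100 = 0.0400
aa: (42 − 50)²/50 = 64/50 = 1.2800
Sum = 2.040

2.040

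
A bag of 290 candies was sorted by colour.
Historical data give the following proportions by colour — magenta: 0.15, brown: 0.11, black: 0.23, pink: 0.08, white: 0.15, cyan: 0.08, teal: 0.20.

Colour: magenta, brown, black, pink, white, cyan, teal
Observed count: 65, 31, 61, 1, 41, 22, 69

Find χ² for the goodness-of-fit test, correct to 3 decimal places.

Expected counts E_i = n·p_i: 290×0.15 = 43.5, 290×0.11 = 31.9, 290×0.23 = 66.7, 290×0.08 = 23.2, 290×0.15 = 43.5, 290×0.08 = 23.2, 290×0.20 = 58.
χ² = (65−43.5)²/43.5 + (31−31.9)²/31.9 + (61−66.7)²/66.7 + (1−23.2)²/23.2 + (41−43.5)²/43.5 + (22−23.2)²/23.2 + (69−58)²/58
   = 10.6264 + 0.0254 + 0.4871 + 21.2431 + 0.1437 + 0.0621 + 2.0862
Sum = 34.674

34.674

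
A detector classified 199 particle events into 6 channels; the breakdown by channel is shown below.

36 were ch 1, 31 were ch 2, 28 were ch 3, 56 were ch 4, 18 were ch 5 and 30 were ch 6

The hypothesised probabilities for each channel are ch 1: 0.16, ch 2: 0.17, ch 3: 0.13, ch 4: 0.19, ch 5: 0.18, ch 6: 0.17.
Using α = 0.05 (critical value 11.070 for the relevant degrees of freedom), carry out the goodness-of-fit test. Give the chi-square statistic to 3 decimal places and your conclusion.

19.005; reject

Expected counts E_i = n·p_i: 199×0.16 = 31.84, 199×0.17 = 33.83, 199×0.13 = 25.87, 199×0.19 = 37.81, 199×0.18 = 35.82, 199×0.17 = 33.83.
cat         O        E   (O−E)²/E
ch 1       36    31.84     0.5435
ch 2       31    33.83     0.2367
ch 3       28    25.87     0.1754
ch 4       56    37.81     8.7510
ch 5       18    35.82     8.8652
ch 6       30    33.83     0.4336
Sum = 19.005
df = 5. Since 19.005 > 11.070, we reject H₀.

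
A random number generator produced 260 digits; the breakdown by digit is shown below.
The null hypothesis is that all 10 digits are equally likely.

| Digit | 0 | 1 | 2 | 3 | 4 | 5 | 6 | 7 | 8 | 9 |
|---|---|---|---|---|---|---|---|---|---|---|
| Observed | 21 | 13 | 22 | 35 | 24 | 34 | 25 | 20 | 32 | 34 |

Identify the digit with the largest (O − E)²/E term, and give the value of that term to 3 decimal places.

1, 6.500

Expected count for each of the 10 categories: 260/10 = 26.
0: (21 − 26)²/26 = 25/26 = 0.9615
1: (13 − 26)²/26 = 169/26 = 6.5000
2: (22 − 26)²/26 = 16/26 = 0.6154
3: (35 − 26)²/26 = 81/26 = 3.1154
4: (24 − 26)²/26 = 4/26 = 0.1538
5: (34 − 26)²/26 = 64/26 = 2.4615
6: (25 − 26)²/26 = 1/26 = 0.0385
7: (20 − 26)²/26 = 36/26 = 1.3846
8: (32 − 26)²/26 = 36/26 = 1.3846
9: (34 − 26)²/26 = 64/26 = 2.4615
The largest term is for 1: 6.500.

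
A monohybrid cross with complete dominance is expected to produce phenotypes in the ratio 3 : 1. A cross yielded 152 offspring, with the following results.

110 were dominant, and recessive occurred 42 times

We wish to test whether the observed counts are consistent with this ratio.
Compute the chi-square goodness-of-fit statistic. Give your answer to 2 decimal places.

Ratio total = 4. Expected counts: 152×3/4 = 114, 152×1/4 = 38.
cat            O        E   (O−E)²/E
dominant     110      114      0.140
recessive     42       38      0.421
Sum = 0.56

0.56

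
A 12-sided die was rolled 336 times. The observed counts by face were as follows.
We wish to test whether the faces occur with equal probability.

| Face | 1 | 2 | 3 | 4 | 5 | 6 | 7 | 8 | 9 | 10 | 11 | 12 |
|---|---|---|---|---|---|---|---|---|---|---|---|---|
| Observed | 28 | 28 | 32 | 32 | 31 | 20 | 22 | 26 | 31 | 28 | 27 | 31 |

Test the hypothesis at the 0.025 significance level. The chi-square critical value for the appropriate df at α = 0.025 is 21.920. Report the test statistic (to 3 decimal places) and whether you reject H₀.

Expected count for each of the 12 categories: 336/12 = 28.
1: (28 − 28)²/28 = 0/28 = 0.0000
2: (28 − 28)²/28 = 0/28 = 0.0000
3: (32 − 28)²/28 = 16/28 = 0.5714
4: (32 − 28)²/28 = 16/28 = 0.5714
5: (31 − 28)²/28 = 9/28 = 0.3214
6: (20 − 28)²/28 = 64/28 = 2.2857
7: (22 − 28)²/28 = 36/28 = 1.2857
8: (26 − 28)²/28 = 4/28 = 0.1429
9: (31 − 28)²/28 = 9/28 = 0.3214
10: (28 − 28)²/28 = 0/28 = 0.0000
11: (27 − 28)²/28 = 1/28 = 0.0357
12: (31 − 28)²/28 = 9/28 = 0.3214
Sum = 5.857
df = 11. Since 5.857 < 21.920, we do not reject H₀.

5.857; do not reject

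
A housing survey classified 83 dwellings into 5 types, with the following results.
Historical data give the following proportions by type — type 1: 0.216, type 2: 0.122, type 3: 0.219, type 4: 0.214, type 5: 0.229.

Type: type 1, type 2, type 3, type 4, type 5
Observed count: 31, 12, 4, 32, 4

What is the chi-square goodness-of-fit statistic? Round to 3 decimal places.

Expected counts E_i = n·p_i: 83×0.216 = 17.928, 83×0.122 = 10.126, 83×0.219 = 18.177, 83×0.214 = 17.762, 83×0.229 = 19.007.
χ² = (31−17.928)²/17.928 + (12−10.126)²/10.126 + (4−18.177)²/18.177 + (32−17.762)²/17.762 + (4−19.007)²/19.007
   = 9.5313 + 0.3468 + 11.0572 + 11.4132 + 11.8488
Sum = 44.197

44.197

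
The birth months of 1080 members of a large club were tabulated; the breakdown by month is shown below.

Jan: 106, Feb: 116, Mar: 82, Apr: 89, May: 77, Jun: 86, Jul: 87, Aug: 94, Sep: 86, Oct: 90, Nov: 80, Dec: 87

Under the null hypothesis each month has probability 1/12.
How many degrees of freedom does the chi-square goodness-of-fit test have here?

There are k = 12 categories and no parameters were estimated from the data, so df = 12 − 1 = 11.

11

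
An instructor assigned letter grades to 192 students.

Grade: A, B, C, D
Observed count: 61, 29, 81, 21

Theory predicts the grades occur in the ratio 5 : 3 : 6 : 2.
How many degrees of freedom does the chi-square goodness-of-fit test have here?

3

There are k = 4 categories and no parameters were estimated from the data, so df = 4 − 1 = 3.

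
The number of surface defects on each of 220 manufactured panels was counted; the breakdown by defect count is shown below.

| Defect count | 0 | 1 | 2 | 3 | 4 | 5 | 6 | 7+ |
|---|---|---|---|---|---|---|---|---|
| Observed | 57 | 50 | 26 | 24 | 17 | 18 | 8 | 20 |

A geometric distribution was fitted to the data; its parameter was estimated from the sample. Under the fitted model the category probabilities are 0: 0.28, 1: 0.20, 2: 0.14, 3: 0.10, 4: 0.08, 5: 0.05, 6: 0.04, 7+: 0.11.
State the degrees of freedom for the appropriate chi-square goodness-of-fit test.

6

There are k = 8 categories and 1 parameter estimated from the data, so df = 8 − 1 − 1 = 6.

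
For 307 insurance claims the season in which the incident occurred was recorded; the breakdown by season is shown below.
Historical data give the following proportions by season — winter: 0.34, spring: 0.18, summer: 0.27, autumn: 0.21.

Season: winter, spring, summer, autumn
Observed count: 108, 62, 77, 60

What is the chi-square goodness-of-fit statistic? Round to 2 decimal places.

Expected counts E_i = n·p_i: 307×0.34 = 104.38, 307×0.18 = 55.26, 307×0.27 = 82.89, 307×0.21 = 64.47.
winter: (108 − 104.38)²/104.38 = 13.1044/104.38 = 0.126
spring: (62 − 55.26)²/55.26 = 45.4276/55.26 = 0.822
summer: (77 − 82.89)²/82.89 = 34.6921/82.89 = 0.419
autumn: (60 − 64.47)²/64.47 = 19.9809/64.47 = 0.310
Sum = 1.68

1.68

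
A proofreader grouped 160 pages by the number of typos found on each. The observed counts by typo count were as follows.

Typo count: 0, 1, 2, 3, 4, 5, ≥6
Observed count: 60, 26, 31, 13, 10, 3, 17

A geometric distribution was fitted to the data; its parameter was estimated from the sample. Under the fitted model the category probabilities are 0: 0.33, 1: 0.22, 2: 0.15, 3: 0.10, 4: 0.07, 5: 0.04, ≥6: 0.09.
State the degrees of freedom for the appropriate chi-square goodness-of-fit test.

5

There are k = 7 categories and 1 parameter estimated from the data, so df = 7 − 1 − 1 = 5.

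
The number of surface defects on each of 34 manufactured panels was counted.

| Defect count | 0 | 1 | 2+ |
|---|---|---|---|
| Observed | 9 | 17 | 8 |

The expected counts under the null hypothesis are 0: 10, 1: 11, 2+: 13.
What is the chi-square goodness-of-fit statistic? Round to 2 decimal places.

5.30

χ² = (9−10)²/10 + (17−11)²/11 + (8−13)²/13
   = 0.100 + 3.273 + 1.923
Sum = 5.30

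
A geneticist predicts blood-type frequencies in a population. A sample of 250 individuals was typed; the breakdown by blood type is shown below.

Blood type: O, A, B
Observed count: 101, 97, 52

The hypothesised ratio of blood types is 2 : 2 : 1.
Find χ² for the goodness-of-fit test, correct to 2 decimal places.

0.18

Ratio total = 5. Expected counts: 250×2/5 = 100, 250×2/5 = 100, 250×1/5 = 50.
O: (101 − 100)²/100 = 1/100 = 0.010
A: (97 − 100)²/100 = 9/100 = 0.090
B: (52 − 50)²/50 = 4/50 = 0.080
Sum = 0.18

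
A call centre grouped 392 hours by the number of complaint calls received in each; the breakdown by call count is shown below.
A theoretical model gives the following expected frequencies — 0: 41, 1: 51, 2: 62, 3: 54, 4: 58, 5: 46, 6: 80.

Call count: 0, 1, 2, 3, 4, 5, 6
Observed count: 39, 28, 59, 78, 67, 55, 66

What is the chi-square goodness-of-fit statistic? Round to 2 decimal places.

χ² = (39−41)²/41 + (28−51)²/51 + (59−62)²/62 + (78−54)²/54 + (67−58)²/58 + (55−46)²/46 + (66−80)²/80
   = 0.098 + 10.373 + 0.145 + 10.667 + 1.397 + 1.761 + 2.450
Sum = 26.89

26.89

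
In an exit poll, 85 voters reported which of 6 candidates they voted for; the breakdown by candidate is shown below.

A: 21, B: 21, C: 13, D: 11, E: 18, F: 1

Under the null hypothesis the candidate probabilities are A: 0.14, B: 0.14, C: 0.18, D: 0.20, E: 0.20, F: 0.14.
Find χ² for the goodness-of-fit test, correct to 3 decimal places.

Expected counts E_i = n·p_i: 85×0.14 = 11.9, 85×0.14 = 11.9, 85×0.18 = 15.3, 85×0.20 = 17, 85×0.20 = 17, 85×0.14 = 11.9.
χ² = (21−11.9)²/11.9 + (21−11.9)²/11.9 + (13−15.3)²/15.3 + (11−17)²/17 + (18−17)²/17 + (1−11.9)²/11.9
   = 6.9588 + 6.9588 + 0.3458 + 2.1176 + 0.0588 + 9.9840
Sum = 26.424

26.424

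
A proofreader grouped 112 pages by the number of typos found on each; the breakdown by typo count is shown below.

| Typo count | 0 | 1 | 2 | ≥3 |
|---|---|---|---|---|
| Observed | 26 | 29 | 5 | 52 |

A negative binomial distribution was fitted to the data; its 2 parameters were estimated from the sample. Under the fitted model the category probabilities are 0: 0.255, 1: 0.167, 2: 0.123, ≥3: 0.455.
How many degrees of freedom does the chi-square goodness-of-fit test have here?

1

There are k = 4 categories and 2 parameters estimated from the data, so df = 4 − 1 − 2 = 1.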